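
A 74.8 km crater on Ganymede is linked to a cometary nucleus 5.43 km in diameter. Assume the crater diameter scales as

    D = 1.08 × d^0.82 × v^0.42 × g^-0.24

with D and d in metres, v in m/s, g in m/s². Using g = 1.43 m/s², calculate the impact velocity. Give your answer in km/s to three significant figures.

Rearranging for v: v = [D / (1.08 · 5430^0.82 · 1.43^-0.24)]^(1/0.42).
D = 74800 m.
5430^0.82 = 1155
1.43^-0.24 = 0.9177
Denominator = 1.08 × 1155 × 0.9177 = 1145
D / 1145 = 74800 / 1145 = 65.33
v = 65.33^(1/0.42) = 65.33^2.381 = 20979 m/s

v ≈ 21.0 km/s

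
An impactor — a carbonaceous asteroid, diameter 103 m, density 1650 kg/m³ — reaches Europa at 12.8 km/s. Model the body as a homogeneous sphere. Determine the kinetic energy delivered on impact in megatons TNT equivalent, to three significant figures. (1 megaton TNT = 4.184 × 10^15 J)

v = 12800 m/s.
Mass m = (π/6) ρ d³ = (π/6) × 1650 × (103)³ = 9.440 × 10^8 kg
E = ½ m v² = 0.5 × 9.440 × 10^8 × (12800)² = 7.733 × 10^16 J
   = 7.733 × 10^16 / 4.184×10^15 = 18.48 Mt

E ≈ 18.5 Mt TNT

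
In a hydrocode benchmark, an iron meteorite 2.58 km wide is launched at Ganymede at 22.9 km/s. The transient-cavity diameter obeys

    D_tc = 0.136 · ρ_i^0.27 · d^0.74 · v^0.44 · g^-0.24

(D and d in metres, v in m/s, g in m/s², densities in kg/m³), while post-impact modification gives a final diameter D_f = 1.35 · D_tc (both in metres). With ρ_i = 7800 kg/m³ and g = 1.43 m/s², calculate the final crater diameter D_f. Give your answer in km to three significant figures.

In SI: d = 2580 m, v = 22900 m/s.
ρ_i^0.27 = 7800^0.27 = 11.24
d^0.74 = 2580^0.74 = 334.7
v^0.44 = 22900^0.44 = 82.86
g^-0.24 = 1.43^-0.24 = 0.9177
D_tc = 0.136 × 11.24 × 334.7 × 82.86 × 0.9177 = 38910 m
D_f = 1.35 × 38910 = 52528 m
     = 52.53 km

D_f ≈ 52.5 km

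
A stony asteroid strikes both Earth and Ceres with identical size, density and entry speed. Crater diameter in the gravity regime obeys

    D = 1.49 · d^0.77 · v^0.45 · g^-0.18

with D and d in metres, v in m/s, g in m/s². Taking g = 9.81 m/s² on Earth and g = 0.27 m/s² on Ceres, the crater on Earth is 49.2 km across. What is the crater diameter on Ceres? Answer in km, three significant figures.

All impactor-dependent factors cancel in the ratio, leaving D_Ceres/D_Earth = (g_Ceres/g_Earth)^-0.18.
(0.27/9.81)^-0.18 = 0.02752^-0.18 = 1.909
D_Ceres = 1.909 × 49.2 km = 93.9 km

D ≈ 93.9 km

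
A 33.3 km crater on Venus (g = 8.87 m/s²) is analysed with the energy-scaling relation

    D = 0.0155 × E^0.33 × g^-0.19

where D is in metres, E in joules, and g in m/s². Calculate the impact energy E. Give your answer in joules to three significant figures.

Rearranging: E = [D / (0.0155 · g^-0.19)]^(1/0.33).
D = 33300 m.
g^-0.19 = 8.87^-0.19 = 0.6605
D / (0.0155 × 0.6605) = 33300 / (0.01024) = 3.252 × 10^6
E = (3.252 × 10^6)^3.0303 = 5.417 × 10^19 J

E ≈ 5.42 × 10^19 J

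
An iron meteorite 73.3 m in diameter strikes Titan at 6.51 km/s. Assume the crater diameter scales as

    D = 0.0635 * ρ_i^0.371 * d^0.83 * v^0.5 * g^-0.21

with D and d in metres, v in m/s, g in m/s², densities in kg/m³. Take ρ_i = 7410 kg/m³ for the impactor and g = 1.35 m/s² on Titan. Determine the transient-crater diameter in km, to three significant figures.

In SI units: v = 6510 m/s.
ρ_i^0.371 = 7410^0.371 = 27.27
d^0.83 = 73.3^0.83 = 35.32
v^0.5 = 6510^0.5 = 80.68
g^-0.21 = 1.35^-0.21 = 0.9389
D = 0.0635 × 27.27 × 35.32 × 80.68 × 0.9389 = 4633 m
   = 4.633 km

D ≈ 4.63 km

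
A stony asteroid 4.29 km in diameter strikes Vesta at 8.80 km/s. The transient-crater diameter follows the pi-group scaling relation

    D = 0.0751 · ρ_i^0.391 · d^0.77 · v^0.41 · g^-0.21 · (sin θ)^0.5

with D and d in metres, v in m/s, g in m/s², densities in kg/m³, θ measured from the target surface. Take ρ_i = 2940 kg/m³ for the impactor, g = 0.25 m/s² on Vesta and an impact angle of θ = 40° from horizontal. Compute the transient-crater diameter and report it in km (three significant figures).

D ≈ 47.5 km

In SI units: d = 4290 m, v = 8800 m/s.
ρ_i^0.391 = 2940^0.391 = 22.71
d^0.77 = 4290^0.77 = 626.6
v^0.41 = 8800^0.41 = 41.42
g^-0.21 = 0.25^-0.21 = 1.338
(sin 40°)^0.5 = 0.6428^0.5 = 0.8017
D = 0.0751 × 22.71 × 626.6 × 41.42 × 1.338 × 0.8017 = 47482 m
   = 47.48 km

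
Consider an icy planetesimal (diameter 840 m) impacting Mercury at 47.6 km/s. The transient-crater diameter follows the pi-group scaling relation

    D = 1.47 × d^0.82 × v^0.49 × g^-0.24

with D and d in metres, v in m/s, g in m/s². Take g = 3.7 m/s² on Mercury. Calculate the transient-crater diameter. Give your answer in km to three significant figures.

In SI units: v = 47600 m/s.
d^0.82 = 840^0.82 = 250.0
v^0.49 = 47600^0.49 = 195.9
g^-0.24 = 3.7^-0.24 = 0.7305
D = 1.47 × 250.0 × 195.9 × 0.7305 = 52591 m
   = 52.59 km

D ≈ 52.6 km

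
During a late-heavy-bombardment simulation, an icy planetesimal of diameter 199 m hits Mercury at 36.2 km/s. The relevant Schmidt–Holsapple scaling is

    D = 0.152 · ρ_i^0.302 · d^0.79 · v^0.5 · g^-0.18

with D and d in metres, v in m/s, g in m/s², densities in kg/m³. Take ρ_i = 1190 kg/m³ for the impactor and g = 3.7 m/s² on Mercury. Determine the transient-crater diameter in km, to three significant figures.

In SI units: v = 36200 m/s.
ρ_i^0.302 = 1190^0.302 = 8.488
d^0.79 = 199^0.79 = 65.48
v^0.5 = 36200^0.5 = 190.3
g^-0.18 = 3.7^-0.18 = 0.7902
D = 0.152 × 8.488 × 65.48 × 190.3 × 0.7902 = 12704 m
   = 12.70 km

D ≈ 12.7 km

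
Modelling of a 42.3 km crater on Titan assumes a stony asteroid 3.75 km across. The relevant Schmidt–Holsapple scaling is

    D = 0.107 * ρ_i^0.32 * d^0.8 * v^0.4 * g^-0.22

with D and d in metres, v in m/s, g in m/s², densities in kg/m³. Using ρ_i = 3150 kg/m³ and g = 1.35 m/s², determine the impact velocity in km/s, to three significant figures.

Rearranging for v: v = [D / (0.107 · 3150^0.32 · 3750^0.8 · 1.35^-0.22)]^(1/0.4).
D = 42300 m.
3150^0.32 = 13.17
3750^0.8 = 723.1
1.35^-0.22 = 0.9361
Denominator = 0.107 × 13.17 × 723.1 × 0.9361 = 953.9
D / 953.9 = 42300 / 953.9 = 44.34
v = 44.34^(1/0.4) = 44.34^2.5 = 13091 m/s

v ≈ 13.1 km/s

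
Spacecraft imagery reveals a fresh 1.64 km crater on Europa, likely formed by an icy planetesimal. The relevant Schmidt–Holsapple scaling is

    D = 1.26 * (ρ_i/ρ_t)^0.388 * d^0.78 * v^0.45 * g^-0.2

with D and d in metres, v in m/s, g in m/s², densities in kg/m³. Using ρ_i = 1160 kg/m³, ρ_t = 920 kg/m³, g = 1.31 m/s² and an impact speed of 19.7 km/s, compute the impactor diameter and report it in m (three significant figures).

Rearranging for d: d = [D / (1.26 · (1160/920)^0.388 · 19700^0.45 · 1.31^-0.2)]^(1/0.78).
D = 1640 m.
(1160/920)^0.388 = 1.094
19700^0.45 = 85.61
1.31^-0.2 = 0.9474
Denominator = 1.26 × 1.094 × 85.61 × 0.9474 = 111.8
D / 111.8 = 1640 / 111.8 = 14.67
d = 14.67^(1/0.78) = 14.67^1.2821 = 31.30 m

d ≈ 31.3 m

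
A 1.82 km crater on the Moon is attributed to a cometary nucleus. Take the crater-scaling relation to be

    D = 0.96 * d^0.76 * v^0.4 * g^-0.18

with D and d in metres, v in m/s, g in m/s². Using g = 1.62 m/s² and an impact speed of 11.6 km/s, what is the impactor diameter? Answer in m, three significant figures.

Rearranging for d: d = [D / (0.96 · 11600^0.4 · 1.62^-0.18)]^(1/0.76).
D = 1820 m.
11600^0.4 = 42.25
1.62^-0.18 = 0.9168
Denominator = 0.96 × 42.25 × 0.9168 = 37.19
D / 37.19 = 1820 / 37.19 = 48.94
d = 48.94^(1/0.76) = 48.94^1.3158 = 167.2 m

d ≈ 167 m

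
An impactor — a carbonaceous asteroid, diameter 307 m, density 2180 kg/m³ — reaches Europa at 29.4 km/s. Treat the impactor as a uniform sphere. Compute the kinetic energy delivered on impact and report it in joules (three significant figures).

E ≈ 1.43 × 10^19 J

v = 29400 m/s.
Mass m = (π/6) ρ d³ = (π/6) × 2180 × (307)³ = 3.303 × 10^10 kg
E = ½ m v² = 0.5 × 3.303 × 10^10 × (29400)² = 1.427 × 10^19 J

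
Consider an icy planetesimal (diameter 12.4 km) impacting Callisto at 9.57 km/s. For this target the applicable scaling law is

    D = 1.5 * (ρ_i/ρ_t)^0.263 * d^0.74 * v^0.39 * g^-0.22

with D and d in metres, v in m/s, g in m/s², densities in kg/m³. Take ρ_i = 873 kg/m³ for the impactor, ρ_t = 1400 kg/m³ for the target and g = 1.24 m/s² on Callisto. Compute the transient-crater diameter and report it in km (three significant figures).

In SI units: d = 12400 m, v = 9570 m/s.
(ρ_i/ρ_t)^0.263 = (873/1400)^0.263 = 0.8832
d^0.74 = 12400^0.74 = 1069
v^0.39 = 9570^0.39 = 35.69
g^-0.22 = 1.24^-0.22 = 0.9538
D = 1.5 × 0.8832 × 1069 × 35.69 × 0.9538 = 48209 m
   = 48.21 km

D ≈ 48.2 km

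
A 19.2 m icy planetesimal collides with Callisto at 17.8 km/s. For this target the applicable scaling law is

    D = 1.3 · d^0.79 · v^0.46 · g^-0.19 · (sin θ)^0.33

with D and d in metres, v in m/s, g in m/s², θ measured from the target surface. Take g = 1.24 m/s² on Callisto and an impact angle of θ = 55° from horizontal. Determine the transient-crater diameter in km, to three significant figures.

In SI units: v = 17800 m/s.
d^0.79 = 19.2^0.79 = 10.32
v^0.46 = 17800^0.46 = 90.20
g^-0.19 = 1.24^-0.19 = 0.9600
(sin 55°)^0.33 = 0.8192^0.33 = 0.9363
D = 1.3 × 10.32 × 90.20 × 0.9600 × 0.9363 = 1088 m
   = 1.088 km

D ≈ 1.09 km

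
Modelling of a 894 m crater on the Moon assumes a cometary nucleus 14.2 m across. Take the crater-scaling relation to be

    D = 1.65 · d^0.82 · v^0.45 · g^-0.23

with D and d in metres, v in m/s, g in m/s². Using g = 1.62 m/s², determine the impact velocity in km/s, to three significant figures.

Rearranging for v: v = [D / (1.65 · 14.2^0.82 · 1.62^-0.23)]^(1/0.45).
14.2^0.82 = 8.808
1.62^-0.23 = 0.8950
Denominator = 1.65 × 8.808 × 0.8950 = 13.01
D / 13.01 = 894 / 13.01 = 68.72
v = 68.72^(1/0.45) = 68.72^2.2222 = 12088 m/s

v ≈ 12.1 km/s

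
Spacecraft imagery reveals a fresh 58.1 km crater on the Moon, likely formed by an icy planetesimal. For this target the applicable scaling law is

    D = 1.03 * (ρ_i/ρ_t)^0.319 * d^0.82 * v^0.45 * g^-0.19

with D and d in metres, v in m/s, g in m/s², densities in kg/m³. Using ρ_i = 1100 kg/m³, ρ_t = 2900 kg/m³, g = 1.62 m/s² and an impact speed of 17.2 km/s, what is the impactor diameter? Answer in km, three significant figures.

d ≈ 4.81 km

Rearranging for d: d = [D / (1.03 · (1100/2900)^0.319 · 17200^0.45 · 1.62^-0.19)]^(1/0.82).
D = 58100 m.
(1100/2900)^0.319 = 0.7340
17200^0.45 = 80.54
1.62^-0.19 = 0.9124
Denominator = 1.03 × 0.7340 × 80.54 × 0.9124 = 55.56
D / 55.56 = 58100 / 55.56 = 1046
d = 1046^(1/0.82) = 1046^1.2195 = 4812 m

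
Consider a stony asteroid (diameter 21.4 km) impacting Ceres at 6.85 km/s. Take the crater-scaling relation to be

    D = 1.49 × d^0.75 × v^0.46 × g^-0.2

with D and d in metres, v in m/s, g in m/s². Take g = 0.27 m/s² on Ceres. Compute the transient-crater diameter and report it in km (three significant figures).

In SI units: d = 21400 m, v = 6850 m/s.
d^0.75 = 21400^0.75 = 1769
v^0.46 = 6850^0.46 = 58.13
g^-0.2 = 0.27^-0.2 = 1.299
D = 1.49 × 1769 × 58.13 × 1.299 = 1.990 × 10^5 m
   = 199.0 km

D ≈ 199 km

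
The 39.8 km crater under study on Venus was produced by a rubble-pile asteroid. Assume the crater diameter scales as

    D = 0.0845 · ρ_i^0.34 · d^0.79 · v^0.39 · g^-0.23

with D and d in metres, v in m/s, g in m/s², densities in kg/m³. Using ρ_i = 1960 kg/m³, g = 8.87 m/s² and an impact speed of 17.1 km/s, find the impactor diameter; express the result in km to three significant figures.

d ≈ 8.92 km

Rearranging for d: d = [D / (0.0845 · 1960^0.34 · 17100^0.39 · 8.87^-0.23)]^(1/0.79).
D = 39800 m.
1960^0.34 = 13.16
17100^0.39 = 44.76
8.87^-0.23 = 0.6053
Denominator = 0.0845 × 13.16 × 44.76 × 0.6053 = 30.13
D / 30.13 = 39800 / 30.13 = 1321
d = 1321^(1/0.79) = 1321^1.2658 = 8922 m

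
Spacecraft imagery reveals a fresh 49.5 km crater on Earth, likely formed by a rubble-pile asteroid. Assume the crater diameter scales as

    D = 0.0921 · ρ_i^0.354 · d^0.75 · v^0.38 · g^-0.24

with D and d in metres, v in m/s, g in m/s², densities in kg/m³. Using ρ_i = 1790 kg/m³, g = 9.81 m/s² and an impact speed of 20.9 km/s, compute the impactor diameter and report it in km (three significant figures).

d ≈ 17.1 km

Rearranging for d: d = [D / (0.0921 · 1790^0.354 · 20900^0.38 · 9.81^-0.24)]^(1/0.75).
D = 49500 m.
1790^0.354 = 14.17
20900^0.38 = 43.82
9.81^-0.24 = 0.5781
Denominator = 0.0921 × 14.17 × 43.82 × 0.5781 = 33.06
D / 33.06 = 49500 / 33.06 = 1497
d = 1497^(1/0.75) = 1497^1.3333 = 17121 m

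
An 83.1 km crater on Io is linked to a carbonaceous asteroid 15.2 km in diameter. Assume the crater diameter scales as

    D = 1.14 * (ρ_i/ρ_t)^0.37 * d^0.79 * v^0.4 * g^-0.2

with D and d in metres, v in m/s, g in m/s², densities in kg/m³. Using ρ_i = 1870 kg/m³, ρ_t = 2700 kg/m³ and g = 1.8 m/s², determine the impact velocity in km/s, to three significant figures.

Rearranging for v: v = [D / (1.14 · (1870/2700)^0.37 · 15200^0.79 · 1.8^-0.2)]^(1/0.4).
D = 83100 m.
(1870/2700)^0.37 = 0.8729
15200^0.79 = 2012
1.8^-0.2 = 0.8891
Denominator = 1.14 × 0.8729 × 2012 × 0.8891 = 1780
D / 1780 = 83100 / 1780 = 46.69
v = 46.69^(1/0.4) = 46.69^2.5 = 14896 m/s

v ≈ 14.9 km/s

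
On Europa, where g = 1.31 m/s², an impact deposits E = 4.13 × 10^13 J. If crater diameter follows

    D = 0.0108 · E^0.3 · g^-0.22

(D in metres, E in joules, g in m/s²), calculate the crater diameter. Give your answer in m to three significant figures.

E^0.3 = (4.13 × 10^13)^0.3 = 1.216 × 10^4
g^-0.22 = 1.31^-0.22 = 0.9423
D = 0.0108 × 1.216 × 10^4 × 0.9423 = 123.8 m

D ≈ 124 m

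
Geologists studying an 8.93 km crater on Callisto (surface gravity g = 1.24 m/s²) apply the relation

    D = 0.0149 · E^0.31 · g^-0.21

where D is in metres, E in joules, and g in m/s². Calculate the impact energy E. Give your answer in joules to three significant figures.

Rearranging: E = [D / (0.0149 · g^-0.21)]^(1/0.31).
D = 8930 m.
g^-0.21 = 1.24^-0.21 = 0.9558
D / (0.0149 × 0.9558) = 8930 / (0.01424) = 6.271 × 10^5
E = (6.271 × 10^5)^3.2258 = 5.024 × 10^18 J

E ≈ 5.02 × 10^18 J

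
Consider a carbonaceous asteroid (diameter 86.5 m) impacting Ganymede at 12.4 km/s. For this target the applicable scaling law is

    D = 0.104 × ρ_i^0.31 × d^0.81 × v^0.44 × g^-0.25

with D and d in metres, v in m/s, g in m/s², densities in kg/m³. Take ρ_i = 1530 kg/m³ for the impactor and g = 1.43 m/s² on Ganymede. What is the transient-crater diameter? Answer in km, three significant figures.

In SI units: v = 12400 m/s.
ρ_i^0.31 = 1530^0.31 = 9.711
d^0.81 = 86.5^0.81 = 37.07
v^0.44 = 12400^0.44 = 63.26
g^-0.25 = 1.43^-0.25 = 0.9145
D = 0.104 × 9.711 × 37.07 × 63.26 × 0.9145 = 2166 m
   = 2.166 km

D ≈ 2.17 km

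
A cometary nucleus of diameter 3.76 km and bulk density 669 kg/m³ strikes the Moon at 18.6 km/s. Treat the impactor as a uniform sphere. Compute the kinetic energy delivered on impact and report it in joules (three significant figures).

E ≈ 3.22 × 10^21 J

d = 3760 m; v = 18600 m/s.
Mass m = (π/6) ρ d³ = (π/6) × 669 × (3760)³ = 1.862 × 10^13 kg
E = ½ m v² = 0.5 × 1.862 × 10^13 × (18600)² = 3.221 × 10^21 J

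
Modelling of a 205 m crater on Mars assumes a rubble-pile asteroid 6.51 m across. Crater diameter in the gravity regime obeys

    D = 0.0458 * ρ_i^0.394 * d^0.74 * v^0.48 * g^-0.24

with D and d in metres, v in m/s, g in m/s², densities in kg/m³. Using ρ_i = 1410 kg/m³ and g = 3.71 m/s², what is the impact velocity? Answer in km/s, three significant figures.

Rearranging for v: v = [D / (0.0458 · 1410^0.394 · 6.51^0.74 · 3.71^-0.24)]^(1/0.48).
1410^0.394 = 17.41
6.51^0.74 = 4.000
3.71^-0.24 = 0.7300
Denominator = 0.0458 × 17.41 × 4.000 × 0.7300 = 2.328
D / 2.328 = 205 / 2.328 = 88.06
v = 88.06^(1/0.48) = 88.06^2.0833 = 11260 m/s

v ≈ 11.3 km/s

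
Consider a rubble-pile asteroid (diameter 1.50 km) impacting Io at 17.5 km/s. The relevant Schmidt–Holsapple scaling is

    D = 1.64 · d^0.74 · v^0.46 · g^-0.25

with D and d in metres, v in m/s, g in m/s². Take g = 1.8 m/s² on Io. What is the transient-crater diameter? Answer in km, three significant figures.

D ≈ 28.4 km

In SI units: d = 1500 m, v = 17500 m/s.
d^0.74 = 1500^0.74 = 224.0
v^0.46 = 17500^0.46 = 89.49
g^-0.25 = 1.8^-0.25 = 0.8633
D = 1.64 × 224.0 × 89.49 × 0.8633 = 28381 m
   = 28.38 km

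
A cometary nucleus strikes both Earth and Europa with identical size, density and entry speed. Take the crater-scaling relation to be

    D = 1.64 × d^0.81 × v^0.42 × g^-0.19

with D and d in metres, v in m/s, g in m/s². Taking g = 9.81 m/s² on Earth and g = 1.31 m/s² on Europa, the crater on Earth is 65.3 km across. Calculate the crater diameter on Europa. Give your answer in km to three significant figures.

All impactor-dependent factors cancel in the ratio, leaving D_Europa/D_Earth = (g_Europa/g_Earth)^-0.19.
(1.31/9.81)^-0.19 = 0.1335^-0.19 = 1.466
D_Europa = 1.466 × 65.3 km = 95.7 km

D ≈ 95.7 km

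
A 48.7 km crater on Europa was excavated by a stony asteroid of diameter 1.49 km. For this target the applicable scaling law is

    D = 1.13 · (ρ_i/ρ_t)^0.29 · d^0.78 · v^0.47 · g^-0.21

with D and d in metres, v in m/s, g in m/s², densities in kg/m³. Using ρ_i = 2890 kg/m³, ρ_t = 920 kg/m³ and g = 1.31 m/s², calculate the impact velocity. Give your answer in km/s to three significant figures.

Rearranging for v: v = [D / (1.13 · (2890/920)^0.29 · 1490^0.78 · 1.31^-0.21)]^(1/0.47).
D = 48700 m.
(2890/920)^0.29 = 1.394
1490^0.78 = 298.6
1.31^-0.21 = 0.9449
Denominator = 1.13 × 1.394 × 298.6 × 0.9449 = 444.4
D / 444.4 = 48700 / 444.4 = 109.6
v = 109.6^(1/0.47) = 109.6^2.1277 = 21883 m/s

v ≈ 21.9 km/s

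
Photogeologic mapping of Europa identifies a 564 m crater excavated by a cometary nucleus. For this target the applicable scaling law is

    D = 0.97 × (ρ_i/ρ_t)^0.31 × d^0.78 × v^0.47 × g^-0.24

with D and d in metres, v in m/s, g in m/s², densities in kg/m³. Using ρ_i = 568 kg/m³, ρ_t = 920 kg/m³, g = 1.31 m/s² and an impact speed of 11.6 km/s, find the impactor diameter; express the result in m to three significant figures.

Rearranging for d: d = [D / (0.97 · (568/920)^0.31 · 11600^0.47 · 1.31^-0.24)]^(1/0.78).
(568/920)^0.31 = 0.8611
11600^0.47 = 81.34
1.31^-0.24 = 0.9372
Denominator = 0.97 × 0.8611 × 81.34 × 0.9372 = 63.67
D / 63.67 = 564 / 63.67 = 8.858
d = 8.858^(1/0.78) = 8.858^1.2821 = 16.39 m

d ≈ 16.4 m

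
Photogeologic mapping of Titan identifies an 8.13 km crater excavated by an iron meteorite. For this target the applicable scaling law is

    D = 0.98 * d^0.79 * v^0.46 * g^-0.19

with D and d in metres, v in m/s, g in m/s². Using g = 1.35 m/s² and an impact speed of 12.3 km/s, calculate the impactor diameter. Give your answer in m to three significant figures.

Rearranging for d: d = [D / (0.98 · 12300^0.46 · 1.35^-0.19)]^(1/0.79).
D = 8130 m.
12300^0.46 = 76.10
1.35^-0.19 = 0.9446
Denominator = 0.98 × 76.10 × 0.9446 = 70.45
D / 70.45 = 8130 / 70.45 = 115.4
d = 115.4^(1/0.79) = 115.4^1.2658 = 407.7 m

d ≈ 408 m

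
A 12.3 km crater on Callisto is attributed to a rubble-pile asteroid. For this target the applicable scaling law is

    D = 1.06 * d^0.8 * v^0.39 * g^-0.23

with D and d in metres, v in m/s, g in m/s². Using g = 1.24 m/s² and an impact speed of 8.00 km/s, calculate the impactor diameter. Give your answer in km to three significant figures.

d ≈ 1.60 km

Rearranging for d: d = [D / (1.06 · 8000^0.39 · 1.24^-0.23)]^(1/0.8).
D = 12300 m.
8000^0.39 = 33.28
1.24^-0.23 = 0.9517
Denominator = 1.06 × 33.28 × 0.9517 = 33.57
D / 33.57 = 12300 / 33.57 = 366.4
d = 366.4^(1/0.8) = 366.4^1.25 = 1603 m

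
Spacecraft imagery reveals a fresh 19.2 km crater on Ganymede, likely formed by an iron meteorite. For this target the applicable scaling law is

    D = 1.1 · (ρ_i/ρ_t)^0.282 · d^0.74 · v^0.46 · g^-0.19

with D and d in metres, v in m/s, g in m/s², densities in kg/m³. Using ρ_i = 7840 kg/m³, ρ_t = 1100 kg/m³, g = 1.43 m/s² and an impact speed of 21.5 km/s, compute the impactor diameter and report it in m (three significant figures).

d ≈ 568 m

Rearranging for d: d = [D / (1.1 · (7840/1100)^0.282 · 21500^0.46 · 1.43^-0.19)]^(1/0.74).
D = 19200 m.
(7840/1100)^0.282 = 1.740
21500^0.46 = 98.38
1.43^-0.19 = 0.9343
Denominator = 1.1 × 1.740 × 98.38 × 0.9343 = 175.9
D / 175.9 = 19200 / 175.9 = 109.2
d = 109.2^(1/0.74) = 109.2^1.3514 = 568.1 m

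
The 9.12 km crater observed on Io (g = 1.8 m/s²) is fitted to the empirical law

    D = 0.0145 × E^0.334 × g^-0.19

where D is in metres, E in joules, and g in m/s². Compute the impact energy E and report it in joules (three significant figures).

Rearranging: E = [D / (0.0145 · g^-0.19)]^(1/0.334).
D = 9120 m.
g^-0.19 = 1.8^-0.19 = 0.8943
D / (0.0145 × 0.8943) = 9120 / (0.01297) = 7.032 × 10^5
E = (7.032 × 10^5)^2.994 = 3.207 × 10^17 J

E ≈ 3.21 × 10^17 J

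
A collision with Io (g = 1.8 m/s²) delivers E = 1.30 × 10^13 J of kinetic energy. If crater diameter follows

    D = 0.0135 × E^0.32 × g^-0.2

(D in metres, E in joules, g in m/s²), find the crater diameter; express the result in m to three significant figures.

D ≈ 189 m

E^0.32 = (1.30 × 10^13)^0.32 = 1.572 × 10^4
g^-0.2 = 1.8^-0.2 = 0.8891
D = 0.0135 × 1.572 × 10^4 × 0.8891 = 188.7 m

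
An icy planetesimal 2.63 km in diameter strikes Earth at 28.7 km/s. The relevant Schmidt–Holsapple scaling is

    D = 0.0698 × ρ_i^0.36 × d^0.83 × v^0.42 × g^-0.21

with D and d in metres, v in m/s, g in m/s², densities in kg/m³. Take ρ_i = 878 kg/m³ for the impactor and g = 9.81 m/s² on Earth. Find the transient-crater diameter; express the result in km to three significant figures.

D ≈ 25.5 km

In SI units: d = 2630 m, v = 28700 m/s.
ρ_i^0.36 = 878^0.36 = 11.47
d^0.83 = 2630^0.83 = 689.5
v^0.42 = 28700^0.42 = 74.53
g^-0.21 = 9.81^-0.21 = 0.6191
D = 0.0698 × 11.47 × 689.5 × 74.53 × 0.6191 = 25471 m
   = 25.47 km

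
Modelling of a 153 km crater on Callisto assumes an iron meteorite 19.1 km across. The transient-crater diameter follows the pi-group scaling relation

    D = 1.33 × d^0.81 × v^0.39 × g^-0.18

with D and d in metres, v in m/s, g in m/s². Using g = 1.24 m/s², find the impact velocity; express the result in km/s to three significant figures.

v ≈ 13.4 km/s

Rearranging for v: v = [D / (1.33 · 19100^0.81 · 1.24^-0.18)]^(1/0.39).
D = 153000 m.
19100^0.81 = 2935
1.24^-0.18 = 0.9620
Denominator = 1.33 × 2935 × 0.9620 = 3755
D / 3755 = 153000 / 3755 = 40.75
v = 40.75^(1/0.39) = 40.75^2.5641 = 13444 m/s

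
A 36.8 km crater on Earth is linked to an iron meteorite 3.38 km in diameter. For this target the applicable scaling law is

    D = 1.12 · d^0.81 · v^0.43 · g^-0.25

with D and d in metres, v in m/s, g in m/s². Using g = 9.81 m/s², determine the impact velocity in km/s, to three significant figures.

v ≈ 27.1 km/s

Rearranging for v: v = [D / (1.12 · 3380^0.81 · 9.81^-0.25)]^(1/0.43).
D = 36800 m.
3380^0.81 = 721.8
9.81^-0.25 = 0.5650
Denominator = 1.12 × 721.8 × 0.5650 = 456.8
D / 456.8 = 36800 / 456.8 = 80.56
v = 80.56^(1/0.43) = 80.56^2.3256 = 27094 m/s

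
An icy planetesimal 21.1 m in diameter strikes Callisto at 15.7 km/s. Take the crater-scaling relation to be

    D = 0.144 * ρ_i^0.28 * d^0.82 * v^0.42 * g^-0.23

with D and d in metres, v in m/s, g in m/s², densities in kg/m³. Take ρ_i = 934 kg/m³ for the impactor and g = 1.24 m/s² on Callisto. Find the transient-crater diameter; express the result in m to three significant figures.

D ≈ 656 m

In SI units: v = 15700 m/s.
ρ_i^0.28 = 934^0.28 = 6.787
d^0.82 = 21.1^0.82 = 12.19
v^0.42 = 15700^0.42 = 57.85
g^-0.23 = 1.24^-0.23 = 0.9517
D = 0.144 × 6.787 × 12.19 × 57.85 × 0.9517 = 655.9 m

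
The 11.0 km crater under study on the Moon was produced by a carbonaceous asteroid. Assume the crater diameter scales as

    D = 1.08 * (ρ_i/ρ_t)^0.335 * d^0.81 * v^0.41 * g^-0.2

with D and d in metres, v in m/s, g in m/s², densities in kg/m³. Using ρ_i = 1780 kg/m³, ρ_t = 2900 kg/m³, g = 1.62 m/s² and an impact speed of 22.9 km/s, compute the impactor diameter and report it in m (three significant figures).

Rearranging for d: d = [D / (1.08 · (1780/2900)^0.335 · 22900^0.41 · 1.62^-0.2)]^(1/0.81).
D = 11000 m.
(1780/2900)^0.335 = 0.8492
22900^0.41 = 61.31
1.62^-0.2 = 0.9080
Denominator = 1.08 × 0.8492 × 61.31 × 0.9080 = 51.06
D / 51.06 = 11000 / 51.06 = 215.4
d = 215.4^(1/0.81) = 215.4^1.2346 = 759.7 m

d ≈ 760 m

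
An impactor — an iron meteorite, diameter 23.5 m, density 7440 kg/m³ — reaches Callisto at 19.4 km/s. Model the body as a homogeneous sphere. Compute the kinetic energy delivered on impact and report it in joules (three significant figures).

v = 19400 m/s.
Mass m = (π/6) ρ d³ = (π/6) × 7440 × (23.5)³ = 5.056 × 10^7 kg
E = ½ m v² = 0.5 × 5.056 × 10^7 × (19400)² = 9.514 × 10^15 J

E ≈ 9.51 × 10^15 J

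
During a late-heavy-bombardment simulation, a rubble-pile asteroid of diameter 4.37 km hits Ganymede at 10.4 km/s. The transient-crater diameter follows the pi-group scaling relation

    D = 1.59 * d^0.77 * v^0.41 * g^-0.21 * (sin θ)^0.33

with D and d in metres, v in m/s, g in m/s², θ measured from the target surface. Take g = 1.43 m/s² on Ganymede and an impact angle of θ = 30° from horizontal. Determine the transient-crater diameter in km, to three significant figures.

In SI units: d = 4370 m, v = 10400 m/s.
d^0.77 = 4370^0.77 = 635.6
v^0.41 = 10400^0.41 = 44.36
g^-0.21 = 1.43^-0.21 = 0.9276
(sin 30°)^0.33 = 0.5000^0.33 = 0.7955
D = 1.59 × 635.6 × 44.36 × 0.9276 × 0.7955 = 33081 m
   = 33.08 km

D ≈ 33.1 km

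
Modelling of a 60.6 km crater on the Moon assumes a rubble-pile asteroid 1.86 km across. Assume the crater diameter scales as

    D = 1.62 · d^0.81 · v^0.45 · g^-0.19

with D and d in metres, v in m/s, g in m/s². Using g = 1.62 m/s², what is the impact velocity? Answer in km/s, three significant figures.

Rearranging for v: v = [D / (1.62 · 1860^0.81 · 1.62^-0.19)]^(1/0.45).
D = 60600 m.
1860^0.81 = 444.9
1.62^-0.19 = 0.9124
Denominator = 1.62 × 444.9 × 0.9124 = 657.6
D / 657.6 = 60600 / 657.6 = 92.15
v = 92.15^(1/0.45) = 92.15^2.2222 = 23201 m/s

v ≈ 23.2 km/s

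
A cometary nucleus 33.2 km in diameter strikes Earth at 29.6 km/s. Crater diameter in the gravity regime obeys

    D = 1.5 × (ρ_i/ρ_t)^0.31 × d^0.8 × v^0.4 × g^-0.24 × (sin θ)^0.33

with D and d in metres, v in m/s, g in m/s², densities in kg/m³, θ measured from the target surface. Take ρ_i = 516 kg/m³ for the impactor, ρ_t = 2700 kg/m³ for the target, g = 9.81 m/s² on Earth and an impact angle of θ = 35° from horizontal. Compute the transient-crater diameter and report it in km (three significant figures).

D ≈ 110 km

In SI units: d = 33200 m, v = 29600 m/s.
(ρ_i/ρ_t)^0.31 = (516/2700)^0.31 = 0.5987
d^0.8 = 33200^0.8 = 4139
v^0.4 = 29600^0.4 = 61.45
g^-0.24 = 9.81^-0.24 = 0.5781
(sin 35°)^0.33 = 0.5736^0.33 = 0.8324
D = 1.5 × 0.5987 × 4139 × 61.45 × 0.5781 × 0.8324 = 1.099 × 10^5 m
   = 109.9 km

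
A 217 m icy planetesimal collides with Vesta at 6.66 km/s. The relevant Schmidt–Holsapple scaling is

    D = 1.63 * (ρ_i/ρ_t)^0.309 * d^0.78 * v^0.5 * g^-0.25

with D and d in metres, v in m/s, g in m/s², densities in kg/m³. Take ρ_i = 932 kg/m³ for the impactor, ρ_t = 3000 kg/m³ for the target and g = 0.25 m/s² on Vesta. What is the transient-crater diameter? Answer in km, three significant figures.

D ≈ 8.71 km

In SI units: v = 6660 m/s.
(ρ_i/ρ_t)^0.309 = (932/3000)^0.309 = 0.6968
d^0.78 = 217^0.78 = 66.44
v^0.5 = 6660^0.5 = 81.61
g^-0.25 = 0.25^-0.25 = 1.414
D = 1.63 × 0.6968 × 66.44 × 81.61 × 1.414 = 8708 m
   = 8.708 km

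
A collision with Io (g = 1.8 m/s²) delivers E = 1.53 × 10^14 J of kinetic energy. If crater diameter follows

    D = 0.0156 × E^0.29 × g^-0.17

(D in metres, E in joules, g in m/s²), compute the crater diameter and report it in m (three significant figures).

E^0.29 = (1.53 × 10^14)^0.29 = 1.299 × 10^4
g^-0.17 = 1.8^-0.17 = 0.9049
D = 0.0156 × 1.299 × 10^4 × 0.9049 = 183.4 m

D ≈ 183 m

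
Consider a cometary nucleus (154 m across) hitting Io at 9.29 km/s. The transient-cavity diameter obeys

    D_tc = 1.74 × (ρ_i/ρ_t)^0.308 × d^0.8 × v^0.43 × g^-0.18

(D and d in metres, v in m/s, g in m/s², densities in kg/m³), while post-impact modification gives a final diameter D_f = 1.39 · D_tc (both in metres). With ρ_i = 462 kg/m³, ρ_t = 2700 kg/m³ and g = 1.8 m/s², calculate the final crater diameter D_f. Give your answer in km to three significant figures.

D_f ≈ 3.61 km

v = 9290 m/s.
(ρ_i/ρ_t)^0.308 = (462/2700)^0.308 = 0.5806
d^0.8 = 154^0.8 = 56.24
v^0.43 = 9290^0.43 = 50.84
g^-0.18 = 1.8^-0.18 = 0.8996
D_tc = 1.74 × 0.5806 × 56.24 × 50.84 × 0.8996 = 2599 m
D_f = 1.39 × 2599 = 3613 m
     = 3.613 km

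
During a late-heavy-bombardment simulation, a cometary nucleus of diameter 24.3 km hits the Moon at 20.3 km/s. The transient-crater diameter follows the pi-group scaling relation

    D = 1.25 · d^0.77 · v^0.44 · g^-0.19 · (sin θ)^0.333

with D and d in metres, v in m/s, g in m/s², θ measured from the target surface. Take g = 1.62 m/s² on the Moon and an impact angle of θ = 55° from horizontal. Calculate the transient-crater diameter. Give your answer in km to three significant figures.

In SI units: d = 24300 m, v = 20300 m/s.
d^0.77 = 24300^0.77 = 2382
v^0.44 = 20300^0.44 = 78.58
g^-0.19 = 1.62^-0.19 = 0.9124
(sin 55°)^0.333 = 0.8192^0.333 = 0.9357
D = 1.25 × 2382 × 78.58 × 0.9124 × 0.9357 = 1.997 × 10^5 m
   = 199.7 km

D ≈ 200 km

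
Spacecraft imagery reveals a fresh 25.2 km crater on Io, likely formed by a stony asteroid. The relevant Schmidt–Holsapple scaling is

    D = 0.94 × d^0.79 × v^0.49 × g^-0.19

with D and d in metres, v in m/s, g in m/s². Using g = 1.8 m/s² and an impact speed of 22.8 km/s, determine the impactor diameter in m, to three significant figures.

Rearranging for d: d = [D / (0.94 · 22800^0.49 · 1.8^-0.19)]^(1/0.79).
D = 25200 m.
22800^0.49 = 136.6
1.8^-0.19 = 0.8943
Denominator = 0.94 × 136.6 × 0.8943 = 114.8
D / 114.8 = 25200 / 114.8 = 219.5
d = 219.5^(1/0.79) = 219.5^1.2658 = 920.0 m

d ≈ 920 m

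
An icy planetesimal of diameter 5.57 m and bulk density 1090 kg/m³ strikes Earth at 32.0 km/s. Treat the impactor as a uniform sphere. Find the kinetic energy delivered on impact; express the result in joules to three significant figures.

v = 32000 m/s.
Mass m = (π/6) ρ d³ = (π/6) × 1090 × (5.57)³ = 9.863 × 10^4 kg
E = ½ m v² = 0.5 × 9.863 × 10^4 × (32000)² = 5.050 × 10^13 J

E ≈ 5.05 × 10^13 J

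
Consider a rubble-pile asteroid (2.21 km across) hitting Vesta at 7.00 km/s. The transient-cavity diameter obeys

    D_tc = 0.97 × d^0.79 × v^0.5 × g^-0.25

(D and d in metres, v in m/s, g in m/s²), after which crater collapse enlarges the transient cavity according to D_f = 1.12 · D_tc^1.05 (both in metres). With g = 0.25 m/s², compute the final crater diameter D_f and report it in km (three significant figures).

In SI: d = 2210 m, v = 7000 m/s.
d^0.79 = 2210^0.79 = 438.6
v^0.5 = 7000^0.5 = 83.67
g^-0.25 = 0.25^-0.25 = 1.414
D_tc = 0.97 × 438.6 × 83.67 × 1.414 = 50330 m
D_f = 1.12 × (50330)^1.05 = 96858 m
     = 96.86 km

D_f ≈ 96.9 km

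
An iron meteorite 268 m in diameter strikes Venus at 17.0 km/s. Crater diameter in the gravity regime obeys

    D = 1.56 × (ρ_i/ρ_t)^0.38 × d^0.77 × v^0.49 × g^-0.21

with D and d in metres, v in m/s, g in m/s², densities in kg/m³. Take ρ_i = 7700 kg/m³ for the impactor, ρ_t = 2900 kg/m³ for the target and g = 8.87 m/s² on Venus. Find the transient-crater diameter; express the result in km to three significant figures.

D ≈ 12.5 km

In SI units: v = 17000 m/s.
(ρ_i/ρ_t)^0.38 = (7700/2900)^0.38 = 1.449
d^0.77 = 268^0.77 = 74.07
v^0.49 = 17000^0.49 = 118.3
g^-0.21 = 8.87^-0.21 = 0.6323
D = 1.56 × 1.449 × 74.07 × 118.3 × 0.6323 = 12524 m
   = 12.52 km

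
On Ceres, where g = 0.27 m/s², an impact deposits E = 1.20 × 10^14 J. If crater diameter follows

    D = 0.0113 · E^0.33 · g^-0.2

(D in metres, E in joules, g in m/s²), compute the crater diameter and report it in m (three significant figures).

E^0.33 = (1.20 × 10^14)^0.33 = 4.427 × 10^4
g^-0.2 = 0.27^-0.2 = 1.299
D = 0.0113 × 4.427 × 10^4 × 1.299 = 649.8 m

D ≈ 650 m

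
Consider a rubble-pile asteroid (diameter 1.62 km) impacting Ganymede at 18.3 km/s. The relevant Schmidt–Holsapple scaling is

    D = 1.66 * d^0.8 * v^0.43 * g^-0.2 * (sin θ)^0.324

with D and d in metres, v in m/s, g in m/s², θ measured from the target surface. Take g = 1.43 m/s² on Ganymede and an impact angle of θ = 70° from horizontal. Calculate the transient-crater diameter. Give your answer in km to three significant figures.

D ≈ 38.1 km

In SI units: d = 1620 m, v = 18300 m/s.
d^0.8 = 1620^0.8 = 369.5
v^0.43 = 18300^0.43 = 68.05
g^-0.2 = 1.43^-0.2 = 0.9310
(sin 70°)^0.324 = 0.9397^0.324 = 0.9801
D = 1.66 × 369.5 × 68.05 × 0.9310 × 0.9801 = 38086 m
   = 38.09 km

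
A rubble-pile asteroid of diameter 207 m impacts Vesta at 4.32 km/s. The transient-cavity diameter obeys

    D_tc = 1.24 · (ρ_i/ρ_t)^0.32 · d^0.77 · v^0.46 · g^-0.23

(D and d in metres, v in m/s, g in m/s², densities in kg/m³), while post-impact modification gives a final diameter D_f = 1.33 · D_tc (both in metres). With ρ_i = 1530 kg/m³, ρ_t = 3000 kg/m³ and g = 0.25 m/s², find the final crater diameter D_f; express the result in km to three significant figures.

v = 4320 m/s.
(ρ_i/ρ_t)^0.32 = (1530/3000)^0.32 = 0.8062
d^0.77 = 207^0.77 = 60.72
v^0.46 = 4320^0.46 = 47.02
g^-0.23 = 0.25^-0.23 = 1.376
D_tc = 1.24 × 0.8062 × 60.72 × 47.02 × 1.376 = 3927 m
D_f = 1.33 × 3927 = 5223 m
     = 5.223 km

D_f ≈ 5.22 km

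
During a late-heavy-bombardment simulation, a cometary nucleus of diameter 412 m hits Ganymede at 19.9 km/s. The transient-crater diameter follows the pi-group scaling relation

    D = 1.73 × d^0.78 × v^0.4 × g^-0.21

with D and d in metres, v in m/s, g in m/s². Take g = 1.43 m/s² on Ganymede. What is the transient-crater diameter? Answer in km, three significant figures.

D ≈ 9.22 km

In SI units: v = 19900 m/s.
d^0.78 = 412^0.78 = 109.6
v^0.4 = 19900^0.4 = 52.43
g^-0.21 = 1.43^-0.21 = 0.9276
D = 1.73 × 109.6 × 52.43 × 0.9276 = 9221 m
   = 9.221 km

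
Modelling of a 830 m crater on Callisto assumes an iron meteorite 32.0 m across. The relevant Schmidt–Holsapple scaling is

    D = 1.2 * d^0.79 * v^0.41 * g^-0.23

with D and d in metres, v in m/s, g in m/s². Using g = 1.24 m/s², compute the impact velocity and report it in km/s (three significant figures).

Rearranging for v: v = [D / (1.2 · 32^0.79 · 1.24^-0.23)]^(1/0.41).
32^0.79 = 15.45
1.24^-0.23 = 0.9517
Denominator = 1.2 × 15.45 × 0.9517 = 17.64
D / 17.64 = 830 / 17.64 = 47.05
v = 47.05^(1/0.41) = 47.05^2.439 = 12005 m/s

v ≈ 12.0 km/s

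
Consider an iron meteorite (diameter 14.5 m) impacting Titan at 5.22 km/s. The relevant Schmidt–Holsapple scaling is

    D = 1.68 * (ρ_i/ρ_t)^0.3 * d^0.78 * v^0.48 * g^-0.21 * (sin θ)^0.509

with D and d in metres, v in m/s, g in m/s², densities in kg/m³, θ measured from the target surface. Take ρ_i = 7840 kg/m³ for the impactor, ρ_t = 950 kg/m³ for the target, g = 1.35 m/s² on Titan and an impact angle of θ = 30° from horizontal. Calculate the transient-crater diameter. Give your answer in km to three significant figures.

In SI units: v = 5220 m/s.
(ρ_i/ρ_t)^0.3 = (7840/950)^0.3 = 1.884
d^0.78 = 14.5^0.78 = 8.051
v^0.48 = 5220^0.48 = 60.88
g^-0.21 = 1.35^-0.21 = 0.9389
(sin 30°)^0.509 = 0.5000^0.509 = 0.7027
D = 1.68 × 1.884 × 8.051 × 60.88 × 0.9389 × 0.7027 = 1024 m
   = 1.024 km

D ≈ 1.02 km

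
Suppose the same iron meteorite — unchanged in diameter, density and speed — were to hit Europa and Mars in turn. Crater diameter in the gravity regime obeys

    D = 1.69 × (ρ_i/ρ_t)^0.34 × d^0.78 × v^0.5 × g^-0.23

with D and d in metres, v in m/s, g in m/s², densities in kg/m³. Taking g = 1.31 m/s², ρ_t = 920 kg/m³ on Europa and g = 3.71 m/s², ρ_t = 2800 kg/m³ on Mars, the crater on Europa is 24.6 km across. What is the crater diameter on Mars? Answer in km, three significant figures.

D ≈ 13.3 km

The impactor-only factors (d, v, ρ_i) cancel in the ratio, leaving D_Mars/D_Europa = (g_Mars/g_Europa)^-0.23 · (ρ_t,Europa/ρ_t,Mars)^0.34.
(3.71/1.31)^-0.23 = 2.832^-0.23 = 0.7871
(920/2800)^0.34 = 0.3286^0.34 = 0.6850
Ratio = 0.7871 × 0.6850 = 0.5392
D_Mars = 0.5392 × 24.6 km = 13.3 km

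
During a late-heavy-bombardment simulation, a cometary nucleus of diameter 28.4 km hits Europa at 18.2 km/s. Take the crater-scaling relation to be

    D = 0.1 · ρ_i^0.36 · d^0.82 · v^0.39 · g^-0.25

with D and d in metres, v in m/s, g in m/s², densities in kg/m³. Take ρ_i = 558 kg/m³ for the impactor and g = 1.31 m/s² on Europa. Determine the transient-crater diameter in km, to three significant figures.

In SI units: d = 28400 m, v = 18200 m/s.
ρ_i^0.36 = 558^0.36 = 9.745
d^0.82 = 28400^0.82 = 4485
v^0.39 = 18200^0.39 = 45.86
g^-0.25 = 1.31^-0.25 = 0.9347
D = 0.1 × 9.745 × 4485 × 45.86 × 0.9347 = 1.873 × 10^5 m
   = 187.3 km

D ≈ 187 km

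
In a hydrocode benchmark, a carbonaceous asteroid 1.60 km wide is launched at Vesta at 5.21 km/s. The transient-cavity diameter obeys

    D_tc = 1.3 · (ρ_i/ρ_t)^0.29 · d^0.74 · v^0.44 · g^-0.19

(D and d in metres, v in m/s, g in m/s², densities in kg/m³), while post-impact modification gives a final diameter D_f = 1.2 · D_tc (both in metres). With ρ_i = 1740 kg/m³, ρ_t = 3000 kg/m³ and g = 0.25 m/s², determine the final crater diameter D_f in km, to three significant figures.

D_f ≈ 17.6 km

In SI: d = 1600 m, v = 5210 m/s.
(ρ_i/ρ_t)^0.29 = (1740/3000)^0.29 = 0.8539
d^0.74 = 1600^0.74 = 235.0
v^0.44 = 5210^0.44 = 43.19
g^-0.19 = 0.25^-0.19 = 1.301
D_tc = 1.3 × 0.8539 × 235.0 × 43.19 × 1.301 = 14660 m
D_f = 1.2 × 14660 = 17592 m
     = 17.59 km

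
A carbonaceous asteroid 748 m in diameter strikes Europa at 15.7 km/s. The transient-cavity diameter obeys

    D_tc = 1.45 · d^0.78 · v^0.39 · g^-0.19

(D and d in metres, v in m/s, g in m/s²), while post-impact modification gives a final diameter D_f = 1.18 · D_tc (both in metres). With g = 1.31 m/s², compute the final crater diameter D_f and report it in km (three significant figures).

D_f ≈ 12.3 km

v = 15700 m/s.
d^0.78 = 748^0.78 = 174.4
v^0.39 = 15700^0.39 = 43.29
g^-0.19 = 1.31^-0.19 = 0.9500
D_tc = 1.45 × 174.4 × 43.29 × 0.9500 = 10400 m
D_f = 1.18 × 10400 = 12272 m
     = 12.27 km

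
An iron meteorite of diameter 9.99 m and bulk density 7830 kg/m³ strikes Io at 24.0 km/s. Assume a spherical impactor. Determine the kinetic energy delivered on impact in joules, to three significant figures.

E ≈ 1.18 × 10^15 J

v = 24000 m/s.
Mass m = (π/6) ρ d³ = (π/6) × 7830 × (9.99)³ = 4.087 × 10^6 kg
E = ½ m v² = 0.5 × 4.087 × 10^6 × (24000)² = 1.177 × 10^15 J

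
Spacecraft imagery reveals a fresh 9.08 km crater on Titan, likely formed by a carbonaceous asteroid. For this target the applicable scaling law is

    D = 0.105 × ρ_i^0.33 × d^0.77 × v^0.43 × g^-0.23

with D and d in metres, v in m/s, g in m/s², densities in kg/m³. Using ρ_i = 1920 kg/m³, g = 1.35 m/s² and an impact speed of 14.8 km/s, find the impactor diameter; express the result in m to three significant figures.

Rearranging for d: d = [D / (0.105 · 1920^0.33 · 14800^0.43 · 1.35^-0.23)]^(1/0.77).
D = 9080 m.
1920^0.33 = 12.12
14800^0.43 = 62.12
1.35^-0.23 = 0.9333
Denominator = 0.105 × 12.12 × 62.12 × 0.9333 = 73.78
D / 73.78 = 9080 / 73.78 = 123.1
d = 123.1^(1/0.77) = 123.1^1.2987 = 518.3 m

d ≈ 518 m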